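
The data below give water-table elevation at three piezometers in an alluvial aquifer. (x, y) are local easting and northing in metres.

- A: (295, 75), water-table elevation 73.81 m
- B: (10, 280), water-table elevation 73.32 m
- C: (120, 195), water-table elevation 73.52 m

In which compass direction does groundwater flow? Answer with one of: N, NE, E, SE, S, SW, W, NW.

Differences from A: to B (Δx, Δy, Δh) = (-285, 205, -0.49); to C = (-175, 120, -0.29).
Solve a·Δx + b·Δy = Δh: det = (-285)·120 − (-175)·205 = 1675.
∂h/∂x = [(-0.49)·120 − (-0.29)·205] / 1675 = +0.0003881
∂h/∂y = [(-285)·(-0.29) − (-175)·(-0.49)] / 1675 = -0.001851
Flow = −∇h = (-0.0003881 east, +0.001851 north), which points north.

N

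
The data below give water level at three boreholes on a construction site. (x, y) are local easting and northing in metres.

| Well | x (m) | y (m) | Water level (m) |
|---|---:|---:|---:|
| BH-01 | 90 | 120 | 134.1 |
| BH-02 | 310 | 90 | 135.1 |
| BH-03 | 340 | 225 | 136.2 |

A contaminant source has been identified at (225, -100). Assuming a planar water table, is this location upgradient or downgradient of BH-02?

With h = a·x + b·y + c and BH-01 as origin, the differences give:
  220·a + (-30)·b = +1.0
  250·a + 105·b = +2.1
Eliminate b (×105 and ×(-30), subtract): 30600·a = 168.00 → a = ∂h/∂x = +0.005490
Back-substitute: b = ∂h/∂y = +0.006928.
Head at (225, -100) = 134.1 + (+0.005490)·(135) + (+0.006928)·(-220) = 133.32 m.
That is lower than the 135.1 m at BH-02, so the point is downgradient.

downgradient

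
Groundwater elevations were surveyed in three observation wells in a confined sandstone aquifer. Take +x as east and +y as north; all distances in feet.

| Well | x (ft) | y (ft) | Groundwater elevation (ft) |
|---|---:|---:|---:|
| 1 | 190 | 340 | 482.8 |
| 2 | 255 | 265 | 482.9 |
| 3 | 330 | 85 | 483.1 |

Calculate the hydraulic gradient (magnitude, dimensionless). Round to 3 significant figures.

0.00103

With h = a·x + b·y + c and 1 as origin, the differences give:
  65·a + (-75)·b = +0.1
  140·a + (-255)·b = +0.3
Eliminate b (×(-255) and ×(-75), subtract): -6075·a = -3.00 → a = ∂h/∂x = +0.0004938
Back-substitute: b = ∂h/∂y = -0.0009053.
|∇h| = √(0.0004938² + -0.0009053²) = 0.001031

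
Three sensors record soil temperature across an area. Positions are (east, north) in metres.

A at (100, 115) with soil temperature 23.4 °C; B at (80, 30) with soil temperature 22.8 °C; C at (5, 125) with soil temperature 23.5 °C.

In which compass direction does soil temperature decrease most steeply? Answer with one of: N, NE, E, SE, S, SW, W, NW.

With T = a·x + b·y + c and A as origin, the differences give:
  (-20)·a + (-85)·b = -0.6
  (-95)·a + 10·b = +0.1
Eliminate b (×10 and ×(-85), subtract): -8275·a = 2.50 → a = ∂T/∂x = -0.0003021
Back-substitute: b = ∂T/∂y = +0.007130.
Steepest decrease is along −∇f = (+0.0003021 E, -0.007130 N) → south.

S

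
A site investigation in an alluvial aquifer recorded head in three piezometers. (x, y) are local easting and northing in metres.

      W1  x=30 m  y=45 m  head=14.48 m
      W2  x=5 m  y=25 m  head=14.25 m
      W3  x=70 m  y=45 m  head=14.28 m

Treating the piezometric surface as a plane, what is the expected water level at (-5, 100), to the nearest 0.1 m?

15.6 m

With h = a·x + b·y + c and W1 as origin, the differences give:
  (-25)·a + (-20)·b = -0.23
  40·a + 0·b = -0.20
Eliminate b (×0 and ×(-20), subtract): 800·a = -4.000 → a = ∂h/∂x = -0.005000
Back-substitute: b = ∂h/∂y = +0.01775.
h(-5, 100) = 14.48 + (-0.005000)·(-35) + (+0.01775)·(55) = 14.48 +0.175 +0.976 = 15.631 m.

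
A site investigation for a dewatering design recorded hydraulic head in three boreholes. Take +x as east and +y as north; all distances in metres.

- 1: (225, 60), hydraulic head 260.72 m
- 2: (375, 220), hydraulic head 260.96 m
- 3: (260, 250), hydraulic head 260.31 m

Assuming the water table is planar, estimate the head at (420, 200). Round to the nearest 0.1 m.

Taking 1 as reference: 2−1 = (150, 160, +0.24); 3−1 = (35, 190, -0.41).
Determinant of the coordinate differences = 150·190 − 35·160 = 22900.
∂h/∂x = [(+0.24)·190 − (-0.41)·160] / 22900 = +0.004856
∂h/∂y = [150·(-0.41) − 35·(+0.24)] / 22900 = -0.003052
h(420, 200) = 260.72 + (+0.004856)·(195) + (-0.003052)·(140) = 260.72 +0.947 -0.427 = 261.240 m.

261.2 m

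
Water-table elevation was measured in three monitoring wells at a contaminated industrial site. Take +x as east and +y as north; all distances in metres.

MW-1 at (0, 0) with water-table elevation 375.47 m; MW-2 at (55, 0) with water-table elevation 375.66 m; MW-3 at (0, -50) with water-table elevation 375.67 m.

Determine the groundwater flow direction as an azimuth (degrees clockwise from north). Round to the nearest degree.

319°

∂h/∂x = (375.66 − 375.47) / (55 − 0) = +0.003455
∂h/∂y = (375.67 − 375.47) / (-50 − 0) = -0.004000
Flow direction (−∇h) has components (-0.003455 E, +0.004000 N).
Azimuth = atan2(E, N) = atan2(-0.003455, +0.004000) = 319.2° ≈ 319°.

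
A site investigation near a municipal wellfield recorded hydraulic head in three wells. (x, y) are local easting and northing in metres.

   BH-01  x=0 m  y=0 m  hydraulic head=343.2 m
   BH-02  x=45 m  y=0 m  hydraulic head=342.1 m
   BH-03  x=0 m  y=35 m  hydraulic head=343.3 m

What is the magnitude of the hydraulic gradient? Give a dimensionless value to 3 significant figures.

0.0246

∂h/∂x = (342.1 − 343.2) / (45 − 0) = -0.02444
∂h/∂y = (343.3 − 343.2) / (35 − 0) = +0.002857
|∇h| = √(-0.02444² + 0.002857²) = 0.02461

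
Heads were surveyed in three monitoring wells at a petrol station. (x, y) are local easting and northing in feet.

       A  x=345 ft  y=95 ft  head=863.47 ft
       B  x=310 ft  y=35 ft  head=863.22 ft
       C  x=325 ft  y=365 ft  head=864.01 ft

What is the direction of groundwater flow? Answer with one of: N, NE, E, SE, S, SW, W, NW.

SW

With h = a·x + b·y + c and A as origin, the differences give:
  (-35)·a + (-60)·b = -0.25
  (-20)·a + 270·b = +0.54
Eliminate b (×270 and ×(-60), subtract): -10650·a = -35.100 → a = ∂h/∂x = +0.003296
Back-substitute: b = ∂h/∂y = +0.002244.
Flow = −∇h = (-0.003296 east, -0.002244 north), which points southwest.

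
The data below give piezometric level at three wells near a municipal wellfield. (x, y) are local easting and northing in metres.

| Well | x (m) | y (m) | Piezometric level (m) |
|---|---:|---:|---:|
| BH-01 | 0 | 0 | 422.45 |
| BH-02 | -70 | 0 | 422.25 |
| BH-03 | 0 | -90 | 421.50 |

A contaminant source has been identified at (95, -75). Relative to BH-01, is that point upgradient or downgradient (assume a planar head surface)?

downgradient

∂h/∂x = (422.25 − 422.45) / (-70 − 0) = +0.002857
∂h/∂y = (421.50 − 422.45) / (-90 − 0) = +0.01056
Head at (95, -75) = 422.45 + (+0.002857)·(95) + (+0.01056)·(-75) = 421.93 m.
That is lower than the 422.45 m at BH-01, so the point is downgradient.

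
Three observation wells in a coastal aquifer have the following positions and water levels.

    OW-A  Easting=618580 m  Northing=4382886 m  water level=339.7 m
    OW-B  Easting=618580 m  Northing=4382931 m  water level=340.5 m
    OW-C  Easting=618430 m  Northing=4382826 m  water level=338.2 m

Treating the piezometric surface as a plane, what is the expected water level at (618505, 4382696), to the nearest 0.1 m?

336.1 m

Differences from OW-A: to OW-B (Δx, Δy, Δh) = (0, 45, +0.8); to OW-C = (-150, -60, -1.5).
Determinant of the coordinate differences = 0·(-60) − (-150)·45 = 6750.
∂h/∂x = [(+0.8)·(-60) − (-1.5)·45] / 6750 = +0.002889
∂h/∂y = [0·(-1.5) − (-150)·(+0.8)] / 6750 = +0.01778
h(618505, 4382696) = 339.7 + (+0.002889)·(-75) + (+0.01778)·(-190) = 339.7 -0.217 -3.378 = 336.106 m.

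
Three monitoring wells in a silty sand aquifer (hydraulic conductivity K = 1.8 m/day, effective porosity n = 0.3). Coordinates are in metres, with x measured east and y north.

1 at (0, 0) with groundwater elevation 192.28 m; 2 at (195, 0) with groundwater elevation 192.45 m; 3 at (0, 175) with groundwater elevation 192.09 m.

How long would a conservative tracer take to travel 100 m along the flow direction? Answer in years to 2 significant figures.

33 years

∂h/∂x = (192.45 − 192.28) / (195 − 0) = +0.0008718
∂h/∂y = (192.09 − 192.28) / (175 − 0) = -0.001086
|∇h| = √(0.0008718² + -0.001086²) = 0.001393
Seepage velocity v = K·i/n = 1.8 × 0.001393 / 0.3 = 0.008358 m/day.
t = 100 / 0.008358 = 1.196e+04 days = 32.7 years.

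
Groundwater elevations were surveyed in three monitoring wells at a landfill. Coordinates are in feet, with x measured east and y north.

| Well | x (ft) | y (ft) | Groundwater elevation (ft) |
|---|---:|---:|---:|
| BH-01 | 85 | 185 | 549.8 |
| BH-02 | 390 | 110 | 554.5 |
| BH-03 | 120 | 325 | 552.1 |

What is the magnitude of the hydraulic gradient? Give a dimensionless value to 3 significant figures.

0.0218

Three-point gradient (reference BH-01): Δ to BH-02 = (305, -75, +4.7), Δ to BH-03 = (35, 140, +2.3).
∂h/∂x = +0.01832, ∂h/∂y = +0.01185 (det = 45325).
|∇h| = √(0.01832² + 0.01185²) = 0.02182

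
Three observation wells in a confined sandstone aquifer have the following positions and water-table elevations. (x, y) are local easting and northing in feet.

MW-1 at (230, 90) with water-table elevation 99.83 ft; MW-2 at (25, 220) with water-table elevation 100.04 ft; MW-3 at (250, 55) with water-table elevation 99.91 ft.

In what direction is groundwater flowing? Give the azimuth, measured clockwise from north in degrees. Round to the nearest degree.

041°

With h = a·x + b·y + c and MW-1 as origin, the differences give:
  (-205)·a + 130·b = +0.21
  20·a + (-35)·b = +0.08
Eliminate b (×(-35) and ×130, subtract): 4575·a = -17.750 → a = ∂h/∂x = -0.003880
Back-substitute: b = ∂h/∂y = -0.004503.
Flow direction (−∇h) has components (+0.003880 E, +0.004503 N).
Azimuth = atan2(E, N) = atan2(+0.003880, +0.004503) = 40.7° ≈ 041°.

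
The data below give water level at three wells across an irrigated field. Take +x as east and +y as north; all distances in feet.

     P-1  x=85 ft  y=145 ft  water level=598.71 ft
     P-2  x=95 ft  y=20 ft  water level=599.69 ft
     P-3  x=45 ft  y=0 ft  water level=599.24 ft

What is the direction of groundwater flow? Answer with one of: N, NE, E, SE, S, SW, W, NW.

Differences from P-1: to P-2 (Δx, Δy, Δh) = (10, -125, +0.98); to P-3 = (-40, -145, +0.53).
Solve a·Δx + b·Δy = Δh: det = 10·(-145) − (-40)·(-125) = -6450.
∂h/∂x = [(+0.98)·(-145) − (+0.53)·(-125)] / -6450 = +0.01176
∂h/∂y = [10·(+0.53) − (-40)·(+0.98)] / -6450 = -0.006899
Flow = −∇h = (-0.01176 east, +0.006899 north), which points northwest.

NW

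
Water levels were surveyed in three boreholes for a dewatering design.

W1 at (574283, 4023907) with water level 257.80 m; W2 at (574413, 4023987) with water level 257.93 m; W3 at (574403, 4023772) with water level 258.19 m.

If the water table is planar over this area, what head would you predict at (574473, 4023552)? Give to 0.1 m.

258.6 m

With h = a·x + b·y + c and W1 as origin, the differences give:
  130·a + 80·b = +0.13
  120·a + (-135)·b = +0.39
Eliminate b (×(-135) and ×80, subtract): -27150·a = -48.750 → a = ∂h/∂x = +0.001796
Back-substitute: b = ∂h/∂y = -0.001293.
h(574473, 4023552) = 257.80 + (+0.001796)·(190) + (-0.001293)·(-355) = 257.80 +0.341 +0.459 = 258.600 m.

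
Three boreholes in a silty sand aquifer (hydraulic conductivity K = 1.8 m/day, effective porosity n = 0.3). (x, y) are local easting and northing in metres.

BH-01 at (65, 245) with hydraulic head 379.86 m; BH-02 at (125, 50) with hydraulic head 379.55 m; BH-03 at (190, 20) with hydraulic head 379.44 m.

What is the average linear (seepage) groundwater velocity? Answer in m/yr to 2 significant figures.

3.7 m/yr

Taking BH-01 as reference: BH-02−BH-01 = (60, -195, -0.31); BH-03−BH-01 = (125, -225, -0.42).
Determinant of the coordinate differences = 60·(-225) − 125·(-195) = 10875.
∂h/∂x = [(-0.31)·(-225) − (-0.42)·(-195)] / 10875 = -0.001117
∂h/∂y = [60·(-0.42) − 125·(-0.31)] / 10875 = +0.001246
|∇h| = √(-0.001117² + 0.001246²) = 0.001673
Seepage velocity v = K·i/n = 1.8 × 0.001673 / 0.3 = 0.01004 m/day = 3.667 m/yr.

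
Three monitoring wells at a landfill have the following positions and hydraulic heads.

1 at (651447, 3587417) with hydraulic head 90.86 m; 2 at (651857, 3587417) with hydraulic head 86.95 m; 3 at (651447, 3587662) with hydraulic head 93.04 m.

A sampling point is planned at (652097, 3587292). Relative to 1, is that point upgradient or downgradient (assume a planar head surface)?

downgradient

∂h/∂x = (86.95 − 90.86) / (651857 − 651447) = -0.009537
∂h/∂y = (93.04 − 90.86) / (3587662 − 3587417) = +0.008898
Head at (652097, 3587292) = 90.86 + (-0.009537)·(650) + (+0.008898)·(-125) = 83.55 m.
That is lower than the 90.86 m at 1, so the point is downgradient.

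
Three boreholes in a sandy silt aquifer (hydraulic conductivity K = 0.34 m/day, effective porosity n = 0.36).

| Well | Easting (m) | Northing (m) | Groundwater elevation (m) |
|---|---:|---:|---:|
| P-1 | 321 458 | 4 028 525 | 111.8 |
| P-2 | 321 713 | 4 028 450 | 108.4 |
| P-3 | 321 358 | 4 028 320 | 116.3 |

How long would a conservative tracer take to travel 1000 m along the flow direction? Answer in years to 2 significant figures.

Taking P-1 as reference: P-2−P-1 = (255, -75, -3.4); P-3−P-1 = (-100, -205, +4.5).
Determinant of the coordinate differences = 255·(-205) − (-100)·(-75) = -59775.
∂h/∂x = [(-3.4)·(-205) − (+4.5)·(-75)] / -59775 = -0.01731
∂h/∂y = [255·(+4.5) − (-100)·(-3.4)] / -59775 = -0.01351
|∇h| = √(-0.01731² + -0.01351²) = 0.02196
Seepage velocity v = K·i/n = 0.34 × 0.02196 / 0.36 = 0.02074 m/day.
t = 1000 / 0.02074 = 4.822e+04 days = 132 years.

130 years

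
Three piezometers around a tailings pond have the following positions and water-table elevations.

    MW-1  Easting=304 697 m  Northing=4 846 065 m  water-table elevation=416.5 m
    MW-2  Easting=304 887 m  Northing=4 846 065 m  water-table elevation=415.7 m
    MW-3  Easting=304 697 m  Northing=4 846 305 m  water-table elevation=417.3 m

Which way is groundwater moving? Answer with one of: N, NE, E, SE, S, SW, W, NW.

∂h/∂x = (415.7 − 416.5) / (304887 − 304697) = -0.004211
∂h/∂y = (417.3 − 416.5) / (4846305 − 4846065) = +0.003333
Flow = −∇h = (+0.004211 east, -0.003333 north), which points southeast.

SE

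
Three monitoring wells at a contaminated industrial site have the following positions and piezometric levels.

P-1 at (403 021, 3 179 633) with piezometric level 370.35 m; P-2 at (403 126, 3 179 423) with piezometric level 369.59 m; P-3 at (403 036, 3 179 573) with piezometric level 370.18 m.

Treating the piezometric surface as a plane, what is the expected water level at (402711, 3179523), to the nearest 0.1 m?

Differences from P-1: to P-2 (Δx, Δy, Δh) = (105, -210, -0.76); to P-3 = (15, -60, -0.17).
Determinant of the coordinate differences = 105·(-60) − 15·(-210) = -3150.
∂h/∂x = [(-0.76)·(-60) − (-0.17)·(-210)] / -3150 = -0.003143
∂h/∂y = [105·(-0.17) − 15·(-0.76)] / -3150 = +0.002048
h(402711, 3179523) = 370.35 + (-0.003143)·(-310) + (+0.002048)·(-110) = 370.35 +0.974 -0.225 = 371.099 m.

371.1 m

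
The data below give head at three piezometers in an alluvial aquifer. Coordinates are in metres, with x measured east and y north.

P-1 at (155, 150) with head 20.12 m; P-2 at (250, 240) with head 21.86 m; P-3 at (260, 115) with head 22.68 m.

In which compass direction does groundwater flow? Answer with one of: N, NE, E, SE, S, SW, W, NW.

W

Taking P-1 as reference: P-2−P-1 = (95, 90, +1.74); P-3−P-1 = (105, -35, +2.56).
Determinant of the coordinate differences = 95·(-35) − 105·90 = -12775.
∂h/∂x = [(+1.74)·(-35) − (+2.56)·90] / -12775 = +0.02280
∂h/∂y = [95·(+2.56) − 105·(+1.74)] / -12775 = -0.004736
Flow = −∇h = (-0.02280 east, +0.004736 north), which points west.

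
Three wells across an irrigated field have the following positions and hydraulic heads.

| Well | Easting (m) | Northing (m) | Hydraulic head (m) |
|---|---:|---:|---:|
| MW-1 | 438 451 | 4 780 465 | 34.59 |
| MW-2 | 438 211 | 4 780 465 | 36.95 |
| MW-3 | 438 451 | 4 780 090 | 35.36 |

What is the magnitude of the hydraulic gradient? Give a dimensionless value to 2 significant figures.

∂h/∂x = (36.95 − 34.59) / (438211 − 438451) = -0.009833
∂h/∂y = (35.36 − 34.59) / (4780090 − 4780465) = -0.002053
|∇h| = √(-0.009833² + -0.002053²) = 0.01005

0.010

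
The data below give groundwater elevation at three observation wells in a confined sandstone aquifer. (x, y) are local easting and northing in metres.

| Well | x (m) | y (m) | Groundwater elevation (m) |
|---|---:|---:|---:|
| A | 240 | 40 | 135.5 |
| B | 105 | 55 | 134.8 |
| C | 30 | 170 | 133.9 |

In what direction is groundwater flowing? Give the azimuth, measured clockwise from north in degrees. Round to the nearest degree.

With h = a·x + b·y + c and A as origin, the differences give:
  (-135)·a + 15·b = -0.7
  (-210)·a + 130·b = -1.6
Eliminate b (×130 and ×15, subtract): -14400·a = -67.00 → a = ∂h/∂x = +0.004653
Back-substitute: b = ∂h/∂y = -0.004792.
Flow direction (−∇h) has components (-0.004653 E, +0.004792 N).
Azimuth = atan2(E, N) = atan2(-0.004653, +0.004792) = 315.8° ≈ 316°.

316°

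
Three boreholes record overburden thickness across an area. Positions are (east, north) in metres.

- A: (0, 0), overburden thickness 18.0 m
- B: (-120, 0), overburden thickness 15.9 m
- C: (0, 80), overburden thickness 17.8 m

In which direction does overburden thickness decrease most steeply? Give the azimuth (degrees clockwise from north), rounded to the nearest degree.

∂d/∂x = (15.9 − 18.0) / (-120 − 0) = +0.01750
∂d/∂y = (17.8 − 18.0) / (80 − 0) = -0.002500
Steepest decrease is along −∇f: components (-0.01750 E, +0.002500 N).
Azimuth = atan2(-0.01750, +0.002500) = 278.1° ≈ 278°.

278°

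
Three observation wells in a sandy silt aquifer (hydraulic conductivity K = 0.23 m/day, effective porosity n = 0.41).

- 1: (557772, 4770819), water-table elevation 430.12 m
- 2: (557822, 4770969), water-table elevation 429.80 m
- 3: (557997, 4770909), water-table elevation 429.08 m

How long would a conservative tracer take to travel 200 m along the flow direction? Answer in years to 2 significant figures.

220 years

Differences from 1: to 2 (Δx, Δy, Δh) = (50, 150, -0.32); to 3 = (225, 90, -1.04).
Solve a·Δx + b·Δy = Δh: det = 50·90 − 225·150 = -29250.
∂h/∂x = [(-0.32)·90 − (-1.04)·150] / -29250 = -0.004349
∂h/∂y = [50·(-1.04) − 225·(-0.32)] / -29250 = -0.0006838
|∇h| = √(-0.004349² + -0.0006838²) = 0.004402
Seepage velocity v = K·i/n = 0.23 × 0.004402 / 0.41 = 0.002469 m/day.
t = 200 / 0.002469 = 8.1e+04 days = 222 years.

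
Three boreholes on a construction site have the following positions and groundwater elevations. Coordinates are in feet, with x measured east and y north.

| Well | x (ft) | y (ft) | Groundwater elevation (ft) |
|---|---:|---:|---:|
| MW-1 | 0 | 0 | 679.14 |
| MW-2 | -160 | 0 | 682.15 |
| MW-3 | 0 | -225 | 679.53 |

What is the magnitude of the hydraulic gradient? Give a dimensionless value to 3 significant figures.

0.0189

∂h/∂x = (682.15 − 679.14) / (-160 − 0) = -0.01881
∂h/∂y = (679.53 − 679.14) / (-225 − 0) = -0.001733
|∇h| = √(-0.01881² + -0.001733²) = 0.01889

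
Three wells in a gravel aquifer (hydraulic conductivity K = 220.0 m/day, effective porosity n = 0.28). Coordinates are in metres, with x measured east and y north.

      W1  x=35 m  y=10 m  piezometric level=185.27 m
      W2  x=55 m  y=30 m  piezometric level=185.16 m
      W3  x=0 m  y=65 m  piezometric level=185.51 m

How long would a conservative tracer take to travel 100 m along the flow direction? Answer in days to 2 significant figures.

21 days

Three-point gradient (reference W1): Δ to W2 = (20, 20, -0.11), Δ to W3 = (-35, 55, +0.24).
∂h/∂x = -0.006028, ∂h/∂y = +0.0005278 (det = 1800).
|∇h| = √(-0.006028² + 0.0005278²) = 0.006051
Seepage velocity v = K·i/n = 220.0 × 0.006051 / 0.28 = 4.754 m/day.
t = 100 / 4.754 = 21.03 days.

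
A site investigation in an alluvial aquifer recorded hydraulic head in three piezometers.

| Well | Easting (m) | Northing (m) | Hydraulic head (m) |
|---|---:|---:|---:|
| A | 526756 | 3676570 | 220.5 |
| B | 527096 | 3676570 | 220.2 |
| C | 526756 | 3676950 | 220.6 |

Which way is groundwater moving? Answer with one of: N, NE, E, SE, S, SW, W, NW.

E

∂h/∂x = (220.2 − 220.5) / (527096 − 526756) = -0.0008824
∂h/∂y = (220.6 − 220.5) / (3676950 − 3676570) = +0.0002632
Flow = −∇h = (+0.0008824 east, -0.0002632 north), which points east.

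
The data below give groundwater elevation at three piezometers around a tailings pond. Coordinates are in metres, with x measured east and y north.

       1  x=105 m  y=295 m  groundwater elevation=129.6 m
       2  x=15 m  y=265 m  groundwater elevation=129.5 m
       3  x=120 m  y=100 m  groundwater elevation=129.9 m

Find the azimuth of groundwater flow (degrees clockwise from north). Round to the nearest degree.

Taking 1 as reference: 2−1 = (-90, -30, -0.1); 3−1 = (15, -195, +0.3).
Solve a·Δx + b·Δy = Δh: det = (-90)·(-195) − 15·(-30) = 18000.
∂h/∂x = [(-0.1)·(-195) − (+0.3)·(-30)] / 18000 = +0.001583
∂h/∂y = [(-90)·(+0.3) − 15·(-0.1)] / 18000 = -0.001417
Flow direction (−∇h) has components (-0.001583 E, +0.001417 N).
Azimuth = atan2(E, N) = atan2(-0.001583, +0.001417) = 311.8° ≈ 312°.

312°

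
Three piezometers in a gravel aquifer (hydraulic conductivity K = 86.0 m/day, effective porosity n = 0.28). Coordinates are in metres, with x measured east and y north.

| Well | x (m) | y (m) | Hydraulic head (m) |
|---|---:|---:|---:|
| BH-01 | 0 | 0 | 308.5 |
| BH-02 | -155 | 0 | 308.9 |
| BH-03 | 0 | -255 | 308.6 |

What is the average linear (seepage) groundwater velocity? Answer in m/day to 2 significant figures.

∂h/∂x = (308.9 − 308.5) / (-155 − 0) = -0.002581
∂h/∂y = (308.6 − 308.5) / (-255 − 0) = -0.0003922
|∇h| = √(-0.002581² + -0.0003922²) = 0.002611
Seepage velocity v = K·i/n = 86.0 × 0.002611 / 0.28 = 0.8019 m/day.

0.80 m/day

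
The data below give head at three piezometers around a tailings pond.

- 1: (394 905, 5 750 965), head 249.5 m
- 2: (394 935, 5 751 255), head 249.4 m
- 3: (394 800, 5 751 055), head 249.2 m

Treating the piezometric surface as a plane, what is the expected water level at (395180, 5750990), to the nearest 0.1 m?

Three-point gradient (reference 1): Δ to 2 = (30, 290, -0.1), Δ to 3 = (-105, 90, -0.3).
∂h/∂x = +0.002353, ∂h/∂y = -0.0005882 (det = 33150).
h(395180, 5750990) = 249.5 + (+0.002353)·(275) + (-0.0005882)·(25) = 249.5 +0.647 -0.015 = 250.132 m.

250.1 m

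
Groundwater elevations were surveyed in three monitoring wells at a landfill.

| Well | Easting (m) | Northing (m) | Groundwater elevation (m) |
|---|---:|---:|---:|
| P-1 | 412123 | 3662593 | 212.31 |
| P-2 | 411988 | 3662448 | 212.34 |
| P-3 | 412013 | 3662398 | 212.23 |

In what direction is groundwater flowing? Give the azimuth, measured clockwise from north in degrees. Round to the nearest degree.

With h = a·x + b·y + c and P-1 as origin, the differences give:
  (-135)·a + (-145)·b = +0.03
  (-110)·a + (-195)·b = -0.08
Eliminate b (×(-195) and ×(-145), subtract): 10375·a = -17.450 → a = ∂h/∂x = -0.001682
Back-substitute: b = ∂h/∂y = +0.001359.
Flow direction (−∇h) has components (+0.001682 E, -0.001359 N).
Azimuth = atan2(E, N) = atan2(+0.001682, -0.001359) = 128.9° ≈ 129°.

129°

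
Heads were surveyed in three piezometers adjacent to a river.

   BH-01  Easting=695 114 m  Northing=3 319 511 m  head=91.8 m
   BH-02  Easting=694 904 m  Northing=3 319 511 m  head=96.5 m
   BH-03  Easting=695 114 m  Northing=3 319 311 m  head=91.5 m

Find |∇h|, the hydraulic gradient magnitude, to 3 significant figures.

0.0224

∂h/∂x = (96.5 − 91.8) / (694904 − 695114) = -0.02238
∂h/∂y = (91.5 − 91.8) / (3319311 − 3319511) = +0.001500
|∇h| = √(-0.02238² + 0.001500²) = 0.02243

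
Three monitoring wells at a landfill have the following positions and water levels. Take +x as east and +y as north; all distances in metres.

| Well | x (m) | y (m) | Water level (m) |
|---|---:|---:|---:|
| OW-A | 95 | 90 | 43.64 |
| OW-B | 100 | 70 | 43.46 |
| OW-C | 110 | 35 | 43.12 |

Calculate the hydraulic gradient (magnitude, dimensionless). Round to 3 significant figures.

0.0204

With h = a·x + b·y + c and OW-A as origin, the differences give:
  5·a + (-20)·b = -0.18
  15·a + (-55)·b = -0.52
Eliminate b (×(-55) and ×(-20), subtract): 25·a = -0.500 → a = ∂h/∂x = -0.02000
Back-substitute: b = ∂h/∂y = +0.004000.
|∇h| = √(-0.02000² + 0.004000²) = 0.0204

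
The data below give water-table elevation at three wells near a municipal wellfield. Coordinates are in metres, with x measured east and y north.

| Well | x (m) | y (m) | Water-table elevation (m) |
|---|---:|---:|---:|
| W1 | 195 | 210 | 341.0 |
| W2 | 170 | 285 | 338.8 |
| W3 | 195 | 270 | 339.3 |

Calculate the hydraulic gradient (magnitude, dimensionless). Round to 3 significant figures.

0.0285

Differences from W1: to W2 (Δx, Δy, Δh) = (-25, 75, -2.2); to W3 = (0, 60, -1.7).
Solve a·Δx + b·Δy = Δh: det = (-25)·60 − 0·75 = -1500.
∂h/∂x = [(-2.2)·60 − (-1.7)·75] / -1500 = +0.003000
∂h/∂y = [(-25)·(-1.7) − 0·(-2.2)] / -1500 = -0.02833
|∇h| = √(0.003000² + -0.02833²) = 0.02849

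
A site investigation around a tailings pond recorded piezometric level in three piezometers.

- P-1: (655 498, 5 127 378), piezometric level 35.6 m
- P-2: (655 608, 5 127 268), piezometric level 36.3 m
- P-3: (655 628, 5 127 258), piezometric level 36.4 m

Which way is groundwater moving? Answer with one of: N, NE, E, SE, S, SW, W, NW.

With h = a·x + b·y + c and P-1 as origin, the differences give:
  110·a + (-110)·b = +0.7
  130·a + (-120)·b = +0.8
Eliminate b (×(-120) and ×(-110), subtract): 1100·a = 4.00 → a = ∂h/∂x = +0.003636
Back-substitute: b = ∂h/∂y = -0.002727.
Flow = −∇h = (-0.003636 east, +0.002727 north), which points northwest.

NW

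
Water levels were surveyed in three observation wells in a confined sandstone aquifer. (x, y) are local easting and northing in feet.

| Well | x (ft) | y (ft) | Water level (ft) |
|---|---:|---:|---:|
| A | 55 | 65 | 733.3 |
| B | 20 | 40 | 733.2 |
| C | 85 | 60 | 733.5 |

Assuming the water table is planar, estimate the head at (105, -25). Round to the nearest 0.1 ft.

734.0 ft

Taking A as reference: B−A = (-35, -25, -0.1); C−A = (30, -5, +0.2).
Determinant of the coordinate differences = (-35)·(-5) − 30·(-25) = 925.
∂h/∂x = [(-0.1)·(-5) − (+0.2)·(-25)] / 925 = +0.005946
∂h/∂y = [(-35)·(+0.2) − 30·(-0.1)] / 925 = -0.004324
h(105, -25) = 733.3 + (+0.005946)·(50) + (-0.004324)·(-90) = 733.3 +0.297 +0.389 = 733.986 ft.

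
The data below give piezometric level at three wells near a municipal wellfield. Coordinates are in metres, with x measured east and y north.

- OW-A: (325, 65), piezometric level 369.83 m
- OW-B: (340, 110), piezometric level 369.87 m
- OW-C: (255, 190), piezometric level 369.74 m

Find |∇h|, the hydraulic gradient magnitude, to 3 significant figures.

Differences from OW-A: to OW-B (Δx, Δy, Δh) = (15, 45, +0.04); to OW-C = (-70, 125, -0.09).
Solve a·Δx + b·Δy = Δh: det = 15·125 − (-70)·45 = 5025.
∂h/∂x = [(+0.04)·125 − (-0.09)·45] / 5025 = +0.001801
∂h/∂y = [15·(-0.09) − (-70)·(+0.04)] / 5025 = +0.0002886
|∇h| = √(0.001801² + 0.0002886²) = 0.001824

0.00182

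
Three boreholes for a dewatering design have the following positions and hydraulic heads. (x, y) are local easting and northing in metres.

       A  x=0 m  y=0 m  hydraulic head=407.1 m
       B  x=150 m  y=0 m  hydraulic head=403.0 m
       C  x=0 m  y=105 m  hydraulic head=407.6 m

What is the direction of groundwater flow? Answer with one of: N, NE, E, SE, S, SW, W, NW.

∂h/∂x = (403.0 − 407.1) / (150 − 0) = -0.02733
∂h/∂y = (407.6 − 407.1) / (105 − 0) = +0.004762
Flow = −∇h = (+0.02733 east, -0.004762 north), which points east.

E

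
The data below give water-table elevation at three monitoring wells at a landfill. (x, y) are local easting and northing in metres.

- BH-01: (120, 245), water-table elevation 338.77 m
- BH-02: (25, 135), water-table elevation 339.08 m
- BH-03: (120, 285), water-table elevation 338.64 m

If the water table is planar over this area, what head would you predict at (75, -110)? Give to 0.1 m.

339.9 m

Differences from BH-01: to BH-02 (Δx, Δy, Δh) = (-95, -110, +0.31); to BH-03 = (0, 40, -0.13).
Determinant of the coordinate differences = (-95)·40 − 0·(-110) = -3800.
∂h/∂x = [(+0.31)·40 − (-0.13)·(-110)] / -3800 = +0.0005000
∂h/∂y = [(-95)·(-0.13) − 0·(+0.31)] / -3800 = -0.003250
h(75, -110) = 338.77 + (+0.0005000)·(-45) + (-0.003250)·(-355) = 338.77 -0.022 +1.154 = 339.901 m.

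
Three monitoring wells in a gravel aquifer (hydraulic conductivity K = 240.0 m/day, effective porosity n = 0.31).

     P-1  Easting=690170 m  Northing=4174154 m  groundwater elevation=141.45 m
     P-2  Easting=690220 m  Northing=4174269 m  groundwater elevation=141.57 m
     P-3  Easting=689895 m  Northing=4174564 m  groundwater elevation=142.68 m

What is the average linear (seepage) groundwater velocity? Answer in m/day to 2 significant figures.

2.0 m/day

Taking P-1 as reference: P-2−P-1 = (50, 115, +0.12); P-3−P-1 = (-275, 410, +1.23).
Solve a·Δx + b·Δy = Δh: det = 50·410 − (-275)·115 = 52125.
∂h/∂x = [(+0.12)·410 − (+1.23)·115] / 52125 = -0.001770
∂h/∂y = [50·(+1.23) − (-275)·(+0.12)] / 52125 = +0.001813
|∇h| = √(-0.001770² + 0.001813²) = 0.002534
Seepage velocity v = K·i/n = 240.0 × 0.002534 / 0.31 = 1.962 m/day.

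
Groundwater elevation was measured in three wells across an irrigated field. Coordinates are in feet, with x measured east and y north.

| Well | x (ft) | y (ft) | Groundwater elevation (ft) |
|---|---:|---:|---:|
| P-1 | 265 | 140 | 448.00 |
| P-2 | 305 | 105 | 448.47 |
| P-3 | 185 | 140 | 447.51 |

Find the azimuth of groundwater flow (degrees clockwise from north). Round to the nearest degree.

316°

Three-point gradient (reference P-1): Δ to P-2 = (40, -35, +0.47), Δ to P-3 = (-80, 0, -0.49).
∂h/∂x = +0.006125, ∂h/∂y = -0.006429 (det = -2800).
Flow direction (−∇h) has components (-0.006125 E, +0.006429 N).
Azimuth = atan2(E, N) = atan2(-0.006125, +0.006429) = 316.4° ≈ 316°.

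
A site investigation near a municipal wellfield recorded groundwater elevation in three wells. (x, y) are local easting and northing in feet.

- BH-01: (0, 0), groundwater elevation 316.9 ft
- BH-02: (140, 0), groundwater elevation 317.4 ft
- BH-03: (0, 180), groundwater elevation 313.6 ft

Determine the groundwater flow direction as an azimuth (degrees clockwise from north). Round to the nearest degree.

349°

∂h/∂x = (317.4 − 316.9) / (140 − 0) = +0.003571
∂h/∂y = (313.6 − 316.9) / (180 − 0) = -0.01833
Flow direction (−∇h) has components (-0.003571 E, +0.01833 N).
Azimuth = atan2(E, N) = atan2(-0.003571, +0.01833) = 349.0° ≈ 349°.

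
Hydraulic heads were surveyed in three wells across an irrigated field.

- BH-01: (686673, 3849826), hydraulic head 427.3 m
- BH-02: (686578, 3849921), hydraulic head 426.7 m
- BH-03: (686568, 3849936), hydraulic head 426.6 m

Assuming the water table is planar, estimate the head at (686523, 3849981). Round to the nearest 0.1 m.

With h = a·x + b·y + c and BH-01 as origin, the differences give:
  (-95)·a + 95·b = -0.6
  (-105)·a + 110·b = -0.7
Eliminate b (×110 and ×95, subtract): -475·a = 0.50 → a = ∂h/∂x = -0.001053
Back-substitute: b = ∂h/∂y = -0.007368.
h(686523, 3849981) = 427.3 + (-0.001053)·(-150) + (-0.007368)·(155) = 427.3 +0.158 -1.142 = 426.316 m.

426.3 m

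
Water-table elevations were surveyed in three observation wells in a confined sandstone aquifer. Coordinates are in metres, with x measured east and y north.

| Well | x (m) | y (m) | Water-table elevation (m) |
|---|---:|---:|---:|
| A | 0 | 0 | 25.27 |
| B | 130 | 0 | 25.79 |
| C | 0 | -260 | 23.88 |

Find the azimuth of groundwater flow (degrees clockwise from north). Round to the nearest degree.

∂h/∂x = (25.79 − 25.27) / (130 − 0) = +0.004000
∂h/∂y = (23.88 − 25.27) / (-260 − 0) = +0.005346
Flow direction (−∇h) has components (-0.004000 E, -0.005346 N).
Azimuth = atan2(E, N) = atan2(-0.004000, -0.005346) = 216.8° ≈ 217°.

217°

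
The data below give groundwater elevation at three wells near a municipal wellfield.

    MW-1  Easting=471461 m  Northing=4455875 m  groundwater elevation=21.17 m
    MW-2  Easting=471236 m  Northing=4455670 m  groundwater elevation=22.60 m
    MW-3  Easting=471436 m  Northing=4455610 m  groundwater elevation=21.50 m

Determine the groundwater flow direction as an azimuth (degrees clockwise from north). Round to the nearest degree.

083°

Differences from MW-1: to MW-2 (Δx, Δy, Δh) = (-225, -205, +1.43); to MW-3 = (-25, -265, +0.33).
Determinant of the coordinate differences = (-225)·(-265) − (-25)·(-205) = 54500.
∂h/∂x = [(+1.43)·(-265) − (+0.33)·(-205)] / 54500 = -0.005712
∂h/∂y = [(-225)·(+0.33) − (-25)·(+1.43)] / 54500 = -0.0007064
Flow direction (−∇h) has components (+0.005712 E, +0.0007064 N).
Azimuth = atan2(E, N) = atan2(+0.005712, +0.0007064) = 82.9° ≈ 083°.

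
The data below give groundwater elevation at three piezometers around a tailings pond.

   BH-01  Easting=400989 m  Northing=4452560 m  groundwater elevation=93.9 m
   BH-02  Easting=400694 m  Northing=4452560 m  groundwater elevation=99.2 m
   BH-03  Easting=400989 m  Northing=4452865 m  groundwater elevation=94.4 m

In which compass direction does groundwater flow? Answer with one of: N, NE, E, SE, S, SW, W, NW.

E

∂h/∂x = (99.2 − 93.9) / (400694 − 400989) = -0.01797
∂h/∂y = (94.4 − 93.9) / (4452865 − 4452560) = +0.001639
Flow = −∇h = (+0.01797 east, -0.001639 north), which points east.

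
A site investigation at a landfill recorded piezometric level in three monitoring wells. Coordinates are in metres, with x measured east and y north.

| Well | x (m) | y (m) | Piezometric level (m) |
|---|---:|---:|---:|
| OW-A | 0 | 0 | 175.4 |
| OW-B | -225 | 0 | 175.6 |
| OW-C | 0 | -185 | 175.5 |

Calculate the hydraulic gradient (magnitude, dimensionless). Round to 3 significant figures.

0.00104

∂h/∂x = (175.6 − 175.4) / (-225 − 0) = -0.0008889
∂h/∂y = (175.5 − 175.4) / (-185 − 0) = -0.0005405
|∇h| = √(-0.0008889² + -0.0005405²) = 0.00104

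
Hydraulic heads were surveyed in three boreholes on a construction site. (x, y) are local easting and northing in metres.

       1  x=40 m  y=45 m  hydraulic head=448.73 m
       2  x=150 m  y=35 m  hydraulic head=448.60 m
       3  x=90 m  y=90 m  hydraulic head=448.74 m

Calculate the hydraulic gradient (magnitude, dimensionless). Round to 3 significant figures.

Taking 1 as reference: 2−1 = (110, -10, -0.13); 3−1 = (50, 45, +0.01).
Solve a·Δx + b·Δy = Δh: det = 110·45 − 50·(-10) = 5450.
∂h/∂x = [(-0.13)·45 − (+0.01)·(-10)] / 5450 = -0.001055
∂h/∂y = [110·(+0.01) − 50·(-0.13)] / 5450 = +0.001394
|∇h| = √(-0.001055² + 0.001394²) = 0.001748

0.00175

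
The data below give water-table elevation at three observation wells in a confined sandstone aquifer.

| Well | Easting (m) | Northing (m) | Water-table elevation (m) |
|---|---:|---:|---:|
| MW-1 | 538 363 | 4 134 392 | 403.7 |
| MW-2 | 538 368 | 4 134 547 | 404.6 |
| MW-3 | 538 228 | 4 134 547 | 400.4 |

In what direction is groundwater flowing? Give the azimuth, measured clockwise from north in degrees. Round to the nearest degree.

261°

Three-point gradient (reference MW-1): Δ to MW-2 = (5, 155, +0.9), Δ to MW-3 = (-135, 155, -3.3).
∂h/∂x = +0.03000, ∂h/∂y = +0.004839 (det = 21700).
Flow direction (−∇h) has components (-0.03000 E, -0.004839 N).
Azimuth = atan2(E, N) = atan2(-0.03000, -0.004839) = 260.8° ≈ 261°.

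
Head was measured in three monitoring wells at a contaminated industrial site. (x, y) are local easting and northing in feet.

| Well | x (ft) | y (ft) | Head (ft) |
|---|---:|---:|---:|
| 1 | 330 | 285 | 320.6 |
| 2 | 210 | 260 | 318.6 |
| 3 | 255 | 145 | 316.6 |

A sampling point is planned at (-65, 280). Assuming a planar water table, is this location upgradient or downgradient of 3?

Differences from 1: to 2 (Δx, Δy, Δh) = (-120, -25, -2.0); to 3 = (-75, -140, -4.0).
Determinant of the coordinate differences = (-120)·(-140) − (-75)·(-25) = 14925.
∂h/∂x = [(-2.0)·(-140) − (-4.0)·(-25)] / 14925 = +0.01206
∂h/∂y = [(-120)·(-4.0) − (-75)·(-2.0)] / 14925 = +0.02211
Head at (-65, 280) = 320.6 + (+0.01206)·(-395) + (+0.02211)·(-5) = 315.73 ft.
That is lower than the 316.6 ft at 3, so the point is downgradient.

downgradient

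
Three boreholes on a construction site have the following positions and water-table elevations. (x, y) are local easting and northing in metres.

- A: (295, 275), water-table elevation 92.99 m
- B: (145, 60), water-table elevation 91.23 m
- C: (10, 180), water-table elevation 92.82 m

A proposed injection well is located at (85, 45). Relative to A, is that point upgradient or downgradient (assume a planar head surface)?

Taking A as reference: B−A = (-150, -215, -1.76); C−A = (-285, -95, -0.17).
Determinant of the coordinate differences = (-150)·(-95) − (-285)·(-215) = -47025.
∂h/∂x = [(-1.76)·(-95) − (-0.17)·(-215)] / -47025 = -0.002778
∂h/∂y = [(-150)·(-0.17) − (-285)·(-1.76)] / -47025 = +0.01012
Head at (85, 45) = 92.99 + (-0.002778)·(-210) + (+0.01012)·(-230) = 91.24 m.
That is lower than the 92.99 m at A, so the point is downgradient.

downgradient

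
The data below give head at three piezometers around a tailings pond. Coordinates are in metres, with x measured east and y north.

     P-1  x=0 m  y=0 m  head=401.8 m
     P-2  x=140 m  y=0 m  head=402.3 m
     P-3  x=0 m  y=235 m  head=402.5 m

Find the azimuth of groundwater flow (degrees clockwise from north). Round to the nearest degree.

∂h/∂x = (402.3 − 401.8) / (140 − 0) = +0.003571
∂h/∂y = (402.5 − 401.8) / (235 − 0) = +0.002979
Flow direction (−∇h) has components (-0.003571 E, -0.002979 N).
Azimuth = atan2(E, N) = atan2(-0.003571, -0.002979) = 230.2° ≈ 230°.

230°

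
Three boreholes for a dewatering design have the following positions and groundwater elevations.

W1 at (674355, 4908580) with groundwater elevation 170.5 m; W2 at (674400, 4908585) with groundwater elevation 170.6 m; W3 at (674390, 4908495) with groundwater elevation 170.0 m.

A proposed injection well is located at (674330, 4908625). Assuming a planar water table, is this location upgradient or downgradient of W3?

Taking W1 as reference: W2−W1 = (45, 5, +0.1); W3−W1 = (35, -85, -0.5).
Determinant of the coordinate differences = 45·(-85) − 35·5 = -4000.
∂h/∂x = [(+0.1)·(-85) − (-0.5)·5] / -4000 = +0.001500
∂h/∂y = [45·(-0.5) − 35·(+0.1)] / -4000 = +0.006500
Head at (674330, 4908625) = 170.5 + (+0.001500)·(-25) + (+0.006500)·(45) = 170.76 m.
That is higher than the 170.0 m at W3, so the point is upgradient.

upgradient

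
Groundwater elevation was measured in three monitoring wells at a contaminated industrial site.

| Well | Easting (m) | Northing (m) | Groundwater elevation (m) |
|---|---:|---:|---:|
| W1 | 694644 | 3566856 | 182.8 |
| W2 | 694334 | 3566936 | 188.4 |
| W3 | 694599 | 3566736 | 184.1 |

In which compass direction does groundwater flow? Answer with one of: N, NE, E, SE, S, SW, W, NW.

With h = a·x + b·y + c and W1 as origin, the differences give:
  (-310)·a + 80·b = +5.6
  (-45)·a + (-120)·b = +1.3
Eliminate b (×(-120) and ×80, subtract): 40800·a = -776.00 → a = ∂h/∂x = -0.01902
Back-substitute: b = ∂h/∂y = -0.003701.
Flow = −∇h = (+0.01902 east, +0.003701 north), which points east.

E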